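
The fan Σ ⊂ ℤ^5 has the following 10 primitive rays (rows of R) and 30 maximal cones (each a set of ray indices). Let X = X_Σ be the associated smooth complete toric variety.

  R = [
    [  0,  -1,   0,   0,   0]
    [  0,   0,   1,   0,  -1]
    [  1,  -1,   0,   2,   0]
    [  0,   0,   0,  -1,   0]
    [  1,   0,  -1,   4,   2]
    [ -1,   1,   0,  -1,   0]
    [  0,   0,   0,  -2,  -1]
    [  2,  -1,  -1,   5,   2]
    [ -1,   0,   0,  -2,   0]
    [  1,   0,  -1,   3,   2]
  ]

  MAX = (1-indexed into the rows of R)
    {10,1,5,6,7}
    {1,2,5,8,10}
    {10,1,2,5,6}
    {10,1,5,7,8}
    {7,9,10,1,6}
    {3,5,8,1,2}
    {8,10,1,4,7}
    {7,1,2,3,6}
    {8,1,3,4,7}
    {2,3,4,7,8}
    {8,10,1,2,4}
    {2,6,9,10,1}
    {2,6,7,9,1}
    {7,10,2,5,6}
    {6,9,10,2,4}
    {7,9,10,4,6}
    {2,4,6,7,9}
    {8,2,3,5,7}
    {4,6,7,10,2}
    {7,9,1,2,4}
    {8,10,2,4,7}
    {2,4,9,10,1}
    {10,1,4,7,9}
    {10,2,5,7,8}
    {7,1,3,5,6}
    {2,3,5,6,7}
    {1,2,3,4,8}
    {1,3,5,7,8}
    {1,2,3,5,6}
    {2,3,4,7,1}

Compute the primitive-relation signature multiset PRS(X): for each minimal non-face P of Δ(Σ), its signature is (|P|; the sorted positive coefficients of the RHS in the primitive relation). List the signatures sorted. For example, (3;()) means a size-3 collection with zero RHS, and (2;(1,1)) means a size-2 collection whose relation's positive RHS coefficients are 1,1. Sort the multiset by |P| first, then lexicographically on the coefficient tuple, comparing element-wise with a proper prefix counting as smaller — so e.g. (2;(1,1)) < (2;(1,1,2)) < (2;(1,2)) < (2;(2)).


12 minimal non-faces of Δ(Σ) (on 10 rays):

  P={3,9}:  v_{3} + v_{9} = v_{1} ; sig = (2;(1))
  P={3,10}:  v_{3} + v_{10} = v_{8} ; sig = (2;(1))
  P={4,5}:  v_{4} + v_{5} = v_{10} ; sig = (2;(1))
  P={6,8}:  v_{6} + v_{8} = v_{5} ; sig = (2;(1))
  P={8,9}:  v_{8} + v_{9} = v_{1} + v_{10} ; sig = (2;(1,1))
  P={5,9}:  v_{5} + v_{9} = v_{1} + v_{6} + v_{10} ; sig = (2;(1,1,1))
  P={3,4,6}:  v_{3} + v_{4} + v_{6} = 0 ; sig = (3;())
  P={1,4,6}:  v_{1} + v_{4} + v_{6} = v_{9} ; sig = (3;(1))
  P={1,2,5,7}:  v_{1} + v_{2} + v_{5} + v_{7} = v_{3} ; sig = (4;(1))
  P={2,7,9,10}:  v_{2} + v_{7} + v_{9} + v_{10} = v_{4} ; sig = (4;(1))
  P={1,2,7,10}:  v_{1} + v_{2} + v_{7} + v_{10} = v_{3} + v_{4} ; sig = (4;(1,1))
  P={1,2,7,8}:  v_{1} + v_{2} + v_{7} + v_{8} = 2·v_{3} + v_{4} ; sig = (4;(1,2))

so the primitive-relation signature multiset is
    (2;(1))
    (2;(1))
    (2;(1))
    (2;(1))
    (2;(1,1))
    (2;(1,1,1))
    (3;())
    (3;(1))
    (4;(1))
    (4;(1))
    (4;(1,1))
    (4;(1,2))


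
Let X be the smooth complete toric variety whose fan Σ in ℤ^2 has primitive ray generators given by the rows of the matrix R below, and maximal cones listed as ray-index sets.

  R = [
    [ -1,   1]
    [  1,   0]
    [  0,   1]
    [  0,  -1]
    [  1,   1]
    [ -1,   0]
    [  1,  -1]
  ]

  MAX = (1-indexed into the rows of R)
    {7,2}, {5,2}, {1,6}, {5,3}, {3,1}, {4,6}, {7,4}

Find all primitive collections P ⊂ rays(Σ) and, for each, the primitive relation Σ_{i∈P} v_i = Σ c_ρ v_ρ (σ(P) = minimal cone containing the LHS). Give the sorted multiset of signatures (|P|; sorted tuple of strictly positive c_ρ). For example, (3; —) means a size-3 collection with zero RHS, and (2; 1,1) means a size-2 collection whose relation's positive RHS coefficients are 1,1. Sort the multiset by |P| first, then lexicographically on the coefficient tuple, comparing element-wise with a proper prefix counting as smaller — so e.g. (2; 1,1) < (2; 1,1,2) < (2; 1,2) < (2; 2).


|primitive collections| = 14. Relations:

  {1,7}:  v_{1} + v_{7} = 0  ⇒ sig = (2; —)
  {2,6}:  v_{2} + v_{6} = 0  ⇒ sig = (2; —)
  {3,4}:  v_{3} + v_{4} = 0  ⇒ sig = (2; —)
  {1,2}:  v_{1} + v_{2} = v_{3}  ⇒ sig = (2; 1)
  {1,4}:  v_{1} + v_{4} = v_{6}  ⇒ sig = (2; 1)
  {2,3}:  v_{2} + v_{3} = v_{5}  ⇒ sig = (2; 1)
  {2,4}:  v_{2} + v_{4} = v_{7}  ⇒ sig = (2; 1)
  {3,6}:  v_{3} + v_{6} = v_{1}  ⇒ sig = (2; 1)
  {3,7}:  v_{3} + v_{7} = v_{2}  ⇒ sig = (2; 1)
  {4,5}:  v_{4} + v_{5} = v_{2}  ⇒ sig = (2; 1)
  {5,6}:  v_{5} + v_{6} = v_{3}  ⇒ sig = (2; 1)
  {6,7}:  v_{6} + v_{7} = v_{4}  ⇒ sig = (2; 1)
  {1,5}:  v_{1} + v_{5} = 2·v_{3}  ⇒ sig = (2; 2)
  {5,7}:  v_{5} + v_{7} = 2·v_{2}  ⇒ sig = (2; 2)

Hence PRS(X_Σ) =
{ (2; —) ×3,  (2; 1) ×9,  (2; 2) ×2 }


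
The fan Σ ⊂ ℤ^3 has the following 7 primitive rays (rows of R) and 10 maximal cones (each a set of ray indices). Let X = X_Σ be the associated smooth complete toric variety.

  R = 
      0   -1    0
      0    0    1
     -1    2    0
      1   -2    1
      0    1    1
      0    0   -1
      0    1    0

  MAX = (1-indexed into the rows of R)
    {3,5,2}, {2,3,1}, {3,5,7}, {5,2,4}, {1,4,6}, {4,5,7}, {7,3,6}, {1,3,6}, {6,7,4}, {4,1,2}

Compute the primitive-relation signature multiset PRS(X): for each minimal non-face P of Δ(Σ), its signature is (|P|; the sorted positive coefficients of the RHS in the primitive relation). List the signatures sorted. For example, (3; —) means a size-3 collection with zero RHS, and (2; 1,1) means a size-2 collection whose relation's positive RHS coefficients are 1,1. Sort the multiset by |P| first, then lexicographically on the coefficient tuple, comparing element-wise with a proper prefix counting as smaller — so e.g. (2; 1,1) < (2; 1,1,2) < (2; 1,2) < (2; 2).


Δ(Σ) — 7 vertices, 6 min non-faces:

  P={1,7}:  v_{1} + v_{7} = 0  ⇒ sig = (2; —)
  P={2,6}:  v_{2} + v_{6} = 0  ⇒ sig = (2; —)
  P={1,5}:  v_{1} + v_{5} = v_{2}  ⇒ sig = (2; 1)
  P={2,7}:  v_{2} + v_{7} = v_{5}  ⇒ sig = (2; 1)
  P={3,4}:  v_{3} + v_{4} = v_{2}  ⇒ sig = (2; 1)
  P={5,6}:  v_{5} + v_{6} = v_{7}  ⇒ sig = (2; 1)

so the primitive-relation signature multiset is
{ (2; —) ×2,  (2; 1) ×4 }


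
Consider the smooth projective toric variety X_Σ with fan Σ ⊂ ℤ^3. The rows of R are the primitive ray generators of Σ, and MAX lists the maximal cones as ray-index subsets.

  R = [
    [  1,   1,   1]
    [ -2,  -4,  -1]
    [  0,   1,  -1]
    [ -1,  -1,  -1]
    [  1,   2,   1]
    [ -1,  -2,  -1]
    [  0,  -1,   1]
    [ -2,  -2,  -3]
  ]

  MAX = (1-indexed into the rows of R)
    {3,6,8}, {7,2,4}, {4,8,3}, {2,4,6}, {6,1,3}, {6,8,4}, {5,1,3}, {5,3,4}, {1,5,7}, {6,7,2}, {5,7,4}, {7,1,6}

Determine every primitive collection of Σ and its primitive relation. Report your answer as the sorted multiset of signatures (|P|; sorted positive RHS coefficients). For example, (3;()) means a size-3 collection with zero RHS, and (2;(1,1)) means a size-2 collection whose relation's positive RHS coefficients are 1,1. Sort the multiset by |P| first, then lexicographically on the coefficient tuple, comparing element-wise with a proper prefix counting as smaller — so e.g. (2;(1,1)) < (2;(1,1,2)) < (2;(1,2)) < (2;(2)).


Δ(Σ) — 8 vertices, 12 min non-faces:

  {1,4}:  v_{1} + v_{4} = 0  ⟹  sig = (2;())
  {3,7}:  v_{3} + v_{7} = 0  ⟹  sig = (2;())
  {5,6}:  v_{5} + v_{6} = 0  ⟹  sig = (2;())
  {1,2}:  v_{1} + v_{2} = v_{6} + v_{7}  ⟹  sig = (2;(1,1))
  {1,8}:  v_{1} + v_{8} = v_{3} + v_{6}  ⟹  sig = (2;(1,1))
  {2,3}:  v_{2} + v_{3} = v_{4} + v_{6}  ⟹  sig = (2;(1,1))
  {2,5}:  v_{2} + v_{5} = v_{4} + v_{7}  ⟹  sig = (2;(1,1))
  {5,8}:  v_{5} + v_{8} = v_{3} + v_{4}  ⟹  sig = (2;(1,1))
  {7,8}:  v_{7} + v_{8} = v_{4} + v_{6}  ⟹  sig = (2;(1,1))
  {2,8}:  v_{2} + v_{8} = 2·v_{4} + 2·v_{6}  ⟹  sig = (2;(2,2))
  {3,4,6}:  v_{3} + v_{4} + v_{6} = v_{8}  ⟹  sig = (3;(1))
  {4,6,7}:  v_{4} + v_{6} + v_{7} = v_{2}  ⟹  sig = (3;(1))

Signatures (|P|; sorted positive RHS coefficients), sorted:
    (2;())
    (2;())
    (2;())
    (2;(1,1))
    (2;(1,1))
    (2;(1,1))
    (2;(1,1))
    (2;(1,1))
    (2;(1,1))
    (2;(2,2))
    (3;(1))
    (3;(1))


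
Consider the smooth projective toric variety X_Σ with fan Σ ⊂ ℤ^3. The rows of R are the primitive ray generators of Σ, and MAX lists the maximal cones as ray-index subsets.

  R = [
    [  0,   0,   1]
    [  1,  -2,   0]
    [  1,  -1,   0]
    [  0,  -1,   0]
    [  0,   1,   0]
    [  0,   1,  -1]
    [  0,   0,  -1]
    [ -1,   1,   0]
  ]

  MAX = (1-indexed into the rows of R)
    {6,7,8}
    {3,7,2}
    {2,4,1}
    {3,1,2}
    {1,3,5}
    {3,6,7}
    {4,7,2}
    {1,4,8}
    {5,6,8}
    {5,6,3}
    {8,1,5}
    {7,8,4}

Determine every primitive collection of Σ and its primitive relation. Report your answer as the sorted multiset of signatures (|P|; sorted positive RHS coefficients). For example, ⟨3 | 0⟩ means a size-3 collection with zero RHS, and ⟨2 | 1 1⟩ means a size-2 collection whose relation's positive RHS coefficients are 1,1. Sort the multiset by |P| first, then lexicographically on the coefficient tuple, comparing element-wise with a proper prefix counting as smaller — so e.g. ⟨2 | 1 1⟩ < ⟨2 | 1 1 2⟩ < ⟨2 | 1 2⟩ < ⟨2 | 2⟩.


The 10 primitive collections of Σ (r=8, n=3):

  P={1,7}:  v_{1} + v_{7} = 0  ⟹  sig = ⟨2 | 0⟩
  P={3,8}:  v_{3} + v_{8} = 0  ⟹  sig = ⟨2 | 0⟩
  P={4,5}:  v_{4} + v_{5} = 0  ⟹  sig = ⟨2 | 0⟩
  P={1,6}:  v_{1} + v_{6} = v_{5}  ⟹  sig = ⟨2 | 1⟩
  P={2,5}:  v_{2} + v_{5} = v_{3}  ⟹  sig = ⟨2 | 1⟩
  P={2,8}:  v_{2} + v_{8} = v_{4}  ⟹  sig = ⟨2 | 1⟩
  P={3,4}:  v_{3} + v_{4} = v_{2}  ⟹  sig = ⟨2 | 1⟩
  P={4,6}:  v_{4} + v_{6} = v_{7}  ⟹  sig = ⟨2 | 1⟩
  P={5,7}:  v_{5} + v_{7} = v_{6}  ⟹  sig = ⟨2 | 1⟩
  P={2,6}:  v_{2} + v_{6} = v_{3} + v_{7}  ⟹  sig = ⟨2 | 1 1⟩

Signatures (|P|; sorted positive RHS coefficients), sorted:
[⟨2 | 0⟩, ⟨2 | 0⟩, ⟨2 | 0⟩, ⟨2 | 1⟩, ⟨2 | 1⟩, ⟨2 | 1⟩, ⟨2 | 1⟩, ⟨2 | 1⟩, ⟨2 | 1⟩, ⟨2 | 1 1⟩]


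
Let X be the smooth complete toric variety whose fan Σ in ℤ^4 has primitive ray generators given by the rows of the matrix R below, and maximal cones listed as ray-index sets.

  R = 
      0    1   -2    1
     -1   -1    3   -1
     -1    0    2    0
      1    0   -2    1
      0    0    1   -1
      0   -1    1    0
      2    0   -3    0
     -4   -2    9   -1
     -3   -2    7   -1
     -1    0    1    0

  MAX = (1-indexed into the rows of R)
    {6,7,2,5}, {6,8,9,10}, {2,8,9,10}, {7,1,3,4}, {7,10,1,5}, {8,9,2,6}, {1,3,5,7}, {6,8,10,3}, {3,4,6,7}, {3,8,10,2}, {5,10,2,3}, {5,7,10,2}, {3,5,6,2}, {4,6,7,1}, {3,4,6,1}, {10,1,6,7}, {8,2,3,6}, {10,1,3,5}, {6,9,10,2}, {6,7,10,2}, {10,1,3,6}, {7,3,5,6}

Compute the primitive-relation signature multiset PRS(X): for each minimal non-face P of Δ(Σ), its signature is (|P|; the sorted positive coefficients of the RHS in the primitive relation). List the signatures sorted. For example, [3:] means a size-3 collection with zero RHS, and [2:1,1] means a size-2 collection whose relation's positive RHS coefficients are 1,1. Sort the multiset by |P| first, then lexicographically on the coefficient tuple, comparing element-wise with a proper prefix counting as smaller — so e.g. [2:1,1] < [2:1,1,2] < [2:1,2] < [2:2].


Primitive collections (20):

  • {1,2}:  v_{1} + v_{2} = v_{10}  so sig = [2:1]
  • {2,4}:  v_{2} + v_{4} = v_{6}  so sig = [2:1]
  • {3,9}:  v_{3} + v_{9} = v_{8}  so sig = [2:1]
  • {4,5}:  v_{4} + v_{5} = v_{3} + v_{7}  so sig = [2:1,1]
  • {4,10}:  v_{4} + v_{10} = v_{1} + v_{6}  so sig = [2:1,1]
  • {7,9}:  v_{7} + v_{9} = v_{2} + v_{6}  so sig = [2:1,1]
  • {7,8}:  v_{7} + v_{8} = v_{2} + v_{3} + v_{6}  so sig = [2:1,1,1]
  • {1,9}:  v_{1} + v_{9} = v_{3} + v_{6} + 2·v_{10}  so sig = [2:1,1,2]
  • {4,9}:  v_{4} + v_{9} = v_{3} + 2·v_{6} + v_{10}  so sig = [2:1,1,2]
  • {5,9}:  v_{5} + v_{9} = 2·v_{2} + v_{3}  so sig = [2:1,2]
  • {1,8}:  v_{1} + v_{8} = 2·v_{3} + v_{6} + 2·v_{10}  so sig = [2:1,2,2]
  • {4,8}:  v_{4} + v_{8} = 2·v_{3} + 2·v_{6} + v_{10}  so sig = [2:1,2,2]
  • {5,8}:  v_{5} + v_{8} = 2·v_{2} + 2·v_{3}  so sig = [2:2,2]
  • {1,5,6}:  v_{1} + v_{5} + v_{6} = 0  so sig = [3:]
  • {3,7,10}:  v_{3} + v_{7} + v_{10} = 0  so sig = [3:]
  • {5,6,10}:  v_{5} + v_{6} + v_{10} = v_{2}  so sig = [3:1]
  • {2,3,7}:  v_{2} + v_{3} + v_{7} = v_{5} + v_{6}  so sig = [3:1,1]
  • {1,3,6,7}:  v_{1} + v_{3} + v_{6} + v_{7} = v_{4}  so sig = [4:1]
  • {2,3,6,10}:  v_{2} + v_{3} + v_{6} + v_{10} = v_{9}  so sig = [4:1]
  • {2,6,8,10}:  v_{2} + v_{6} + v_{8} + v_{10} = 2·v_{9}  so sig = [4:2]

Hence PRS(X_Σ) =
[[2:1], [2:1], [2:1], [2:1,1], [2:1,1], [2:1,1], [2:1,1,1], [2:1,1,2], [2:1,1,2], [2:1,2], [2:1,2,2], [2:1,2,2], [2:2,2], [3:], [3:], [3:1], [3:1,1], [4:1], [4:1], [4:2]]


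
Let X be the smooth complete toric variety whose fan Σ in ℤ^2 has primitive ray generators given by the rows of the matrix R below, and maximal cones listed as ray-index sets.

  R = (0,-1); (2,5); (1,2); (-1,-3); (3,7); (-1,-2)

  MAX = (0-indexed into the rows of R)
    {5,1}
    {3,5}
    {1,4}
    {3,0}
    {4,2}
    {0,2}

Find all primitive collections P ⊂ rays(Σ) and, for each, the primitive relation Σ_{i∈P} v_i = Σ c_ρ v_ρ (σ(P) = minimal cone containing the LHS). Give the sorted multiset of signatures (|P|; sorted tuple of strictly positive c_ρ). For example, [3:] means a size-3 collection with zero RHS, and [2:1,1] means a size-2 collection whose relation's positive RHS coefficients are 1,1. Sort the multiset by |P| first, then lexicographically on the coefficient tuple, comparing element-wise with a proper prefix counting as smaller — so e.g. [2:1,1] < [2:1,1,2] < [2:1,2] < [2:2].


9 minimal non-faces of Δ(Σ) (on 6 rays):

  {2,5}:  v_{2} + v_{5} = 0 — sig = [2:]
  {0,5}:  v_{0} + v_{5} = v_{3} — sig = [2:1]
  {1,2}:  v_{1} + v_{2} = v_{4} — sig = [2:1]
  {1,3}:  v_{1} + v_{3} = v_{2} — sig = [2:1]
  {2,3}:  v_{2} + v_{3} = v_{0} — sig = [2:1]
  {4,5}:  v_{4} + v_{5} = v_{1} — sig = [2:1]
  {0,1}:  v_{0} + v_{1} = 2·v_{2} — sig = [2:2]
  {3,4}:  v_{3} + v_{4} = 2·v_{2} — sig = [2:2]
  {0,4}:  v_{0} + v_{4} = 3·v_{2} — sig = [2:3]

so the primitive-relation signature multiset is
    |P|=2: 9 collections, coeffs (), (1), (1), (1), (1), (1), (2), (2), (3)


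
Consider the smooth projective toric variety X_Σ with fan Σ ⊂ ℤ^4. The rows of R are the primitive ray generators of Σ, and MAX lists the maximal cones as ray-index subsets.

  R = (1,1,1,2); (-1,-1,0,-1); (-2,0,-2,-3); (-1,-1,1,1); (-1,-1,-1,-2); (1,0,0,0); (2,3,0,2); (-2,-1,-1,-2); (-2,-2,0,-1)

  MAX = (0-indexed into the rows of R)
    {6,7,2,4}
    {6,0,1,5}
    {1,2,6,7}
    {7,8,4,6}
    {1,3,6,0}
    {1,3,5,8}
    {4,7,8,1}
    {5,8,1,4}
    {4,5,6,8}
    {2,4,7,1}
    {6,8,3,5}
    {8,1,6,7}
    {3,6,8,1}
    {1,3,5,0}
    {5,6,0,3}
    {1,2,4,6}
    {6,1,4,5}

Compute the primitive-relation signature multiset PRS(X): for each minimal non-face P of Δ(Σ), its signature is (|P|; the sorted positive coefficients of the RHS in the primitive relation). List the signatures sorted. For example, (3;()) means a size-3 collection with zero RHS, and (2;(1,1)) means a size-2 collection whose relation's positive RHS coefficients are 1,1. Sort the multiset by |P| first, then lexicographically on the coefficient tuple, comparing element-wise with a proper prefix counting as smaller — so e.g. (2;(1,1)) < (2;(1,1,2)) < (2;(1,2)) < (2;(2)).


Primitive collections (14):

  • {0,4}:  v_{0} + v_{4} = 0  so sig = (2;())
  • {0,8}:  v_{0} + v_{8} = v_{3}  so sig = (2;(1))
  • {3,4}:  v_{3} + v_{4} = v_{8}  so sig = (2;(1))
  • {5,7}:  v_{5} + v_{7} = v_{4}  so sig = (2;(1))
  • {0,2}:  v_{0} + v_{2} = v_{1} + v_{6} + v_{7}  so sig = (2;(1,1,1))
  • {0,7}:  v_{0} + v_{7} = v_{1} + v_{6} + v_{8}  so sig = (2;(1,1,1))
  • {2,3}:  v_{2} + v_{3} = v_{1} + v_{6} + v_{7} + v_{8}  so sig = (2;(1,1,1,1))
  • {2,5}:  v_{2} + v_{5} = v_{1} + 2·v_{4} + v_{6}  so sig = (2;(1,1,2))
  • {3,7}:  v_{3} + v_{7} = v_{1} + v_{6} + 2·v_{8}  so sig = (2;(1,1,2))
  • {2,8}:  v_{2} + v_{8} = 2·v_{7}  so sig = (2;(2))
  • {1,5,6,8}:  v_{1} + v_{5} + v_{6} + v_{8} = 0  so sig = (4;())
  • {1,3,5,6}:  v_{1} + v_{3} + v_{5} + v_{6} = v_{0}  so sig = (4;(1))
  • {1,4,6,7}:  v_{1} + v_{4} + v_{6} + v_{7} = v_{2}  so sig = (4;(1))
  • {1,4,6,8}:  v_{1} + v_{4} + v_{6} + v_{8} = v_{7}  so sig = (4;(1))

Sorted signature multiset PRS(X):
    |P|=2: 10 collections, coeffs (), (1), (1), (1), (1,1,1), (1,1,1), (1,1,1,1), (1,1,2), (1,1,2), (2)
    |P|=4: 4 collections, coeffs (), (1), (1), (1)


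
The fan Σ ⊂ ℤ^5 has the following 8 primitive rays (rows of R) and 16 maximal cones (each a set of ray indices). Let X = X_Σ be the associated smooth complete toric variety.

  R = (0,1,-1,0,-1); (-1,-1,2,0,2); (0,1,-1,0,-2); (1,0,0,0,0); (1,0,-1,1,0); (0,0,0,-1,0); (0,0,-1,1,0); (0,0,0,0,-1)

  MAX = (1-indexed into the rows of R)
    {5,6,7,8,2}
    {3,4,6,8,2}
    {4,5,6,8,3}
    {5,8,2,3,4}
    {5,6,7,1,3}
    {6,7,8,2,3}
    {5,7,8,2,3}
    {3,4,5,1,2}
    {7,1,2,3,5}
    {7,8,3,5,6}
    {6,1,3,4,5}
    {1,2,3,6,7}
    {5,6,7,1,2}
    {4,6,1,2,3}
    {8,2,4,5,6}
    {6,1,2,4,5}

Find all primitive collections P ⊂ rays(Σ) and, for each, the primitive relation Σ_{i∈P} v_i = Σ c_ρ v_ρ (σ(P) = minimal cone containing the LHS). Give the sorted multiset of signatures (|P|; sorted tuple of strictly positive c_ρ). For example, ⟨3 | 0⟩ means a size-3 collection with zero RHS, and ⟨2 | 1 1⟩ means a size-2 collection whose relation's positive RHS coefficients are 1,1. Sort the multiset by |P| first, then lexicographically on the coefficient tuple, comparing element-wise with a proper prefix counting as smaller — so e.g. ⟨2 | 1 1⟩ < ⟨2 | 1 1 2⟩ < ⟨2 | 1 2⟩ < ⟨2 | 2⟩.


Primitive collections (3):

  P={1,8}:  v_{1} + v_{8} = v_{3}  so sig = ⟨2 | 1⟩
  P={4,7}:  v_{4} + v_{7} = v_{5}  so sig = ⟨2 | 1⟩
  P={2,3,5,6}:  v_{2} + v_{3} + v_{5} + v_{6} = 0  so sig = ⟨4 | 0⟩

Sorted signature multiset PRS(X):
    ⟨2 | 1⟩
    ⟨2 | 1⟩
    ⟨4 | 0⟩


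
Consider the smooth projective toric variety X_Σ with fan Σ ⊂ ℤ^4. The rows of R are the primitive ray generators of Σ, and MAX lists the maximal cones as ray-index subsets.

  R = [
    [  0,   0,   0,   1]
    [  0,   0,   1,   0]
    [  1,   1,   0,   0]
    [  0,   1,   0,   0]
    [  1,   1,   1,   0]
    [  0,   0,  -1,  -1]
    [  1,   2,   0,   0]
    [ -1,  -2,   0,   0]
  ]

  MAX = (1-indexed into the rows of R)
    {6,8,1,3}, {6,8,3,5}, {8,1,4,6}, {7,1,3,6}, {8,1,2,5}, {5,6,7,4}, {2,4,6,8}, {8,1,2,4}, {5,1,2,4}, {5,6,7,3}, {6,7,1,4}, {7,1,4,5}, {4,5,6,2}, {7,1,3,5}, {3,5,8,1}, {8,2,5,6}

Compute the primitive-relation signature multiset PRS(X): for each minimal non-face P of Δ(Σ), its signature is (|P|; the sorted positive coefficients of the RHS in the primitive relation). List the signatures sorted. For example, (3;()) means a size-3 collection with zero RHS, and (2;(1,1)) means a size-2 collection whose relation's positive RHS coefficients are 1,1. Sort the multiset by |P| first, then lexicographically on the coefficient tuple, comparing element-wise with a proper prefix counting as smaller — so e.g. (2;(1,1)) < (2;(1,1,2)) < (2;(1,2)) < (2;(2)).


Σ has 7 primitive collections:

  {7,8}:  v_{7} + v_{8} = 0  ⟹  sig = (2;())
  {2,3}:  v_{2} + v_{3} = v_{5}  ⟹  sig = (2;(1))
  {3,4}:  v_{3} + v_{4} = v_{7}  ⟹  sig = (2;(1))
  {2,7}:  v_{2} + v_{7} = v_{4} + v_{5}  ⟹  sig = (2;(1,1))
  {1,2,6}:  v_{1} + v_{2} + v_{6} = 0  ⟹  sig = (3;())
  {1,5,6}:  v_{1} + v_{5} + v_{6} = v_{3}  ⟹  sig = (3;(1))
  {4,5,8}:  v_{4} + v_{5} + v_{8} = v_{2}  ⟹  sig = (3;(1))

Sorted signature multiset PRS(X):
    |P|=2: 4 collections, coeffs (), (1), (1), (1,1)
    |P|=3: 3 collections, coeffs (), (1), (1)


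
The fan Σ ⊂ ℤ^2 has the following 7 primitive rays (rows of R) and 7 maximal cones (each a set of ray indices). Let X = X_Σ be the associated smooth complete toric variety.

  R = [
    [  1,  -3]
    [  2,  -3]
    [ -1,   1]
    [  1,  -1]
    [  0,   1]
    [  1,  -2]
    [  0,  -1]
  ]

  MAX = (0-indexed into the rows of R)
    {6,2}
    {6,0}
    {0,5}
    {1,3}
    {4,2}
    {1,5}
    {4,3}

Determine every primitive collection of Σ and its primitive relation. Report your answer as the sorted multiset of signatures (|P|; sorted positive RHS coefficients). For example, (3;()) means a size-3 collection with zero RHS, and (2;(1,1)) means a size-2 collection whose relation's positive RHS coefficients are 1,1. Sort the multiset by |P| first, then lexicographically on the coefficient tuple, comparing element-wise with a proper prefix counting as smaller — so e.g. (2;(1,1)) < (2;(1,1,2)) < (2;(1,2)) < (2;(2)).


|primitive collections| = 14. Relations:

  • {2,3}:  v_{2} + v_{3} = 0 — sig = (2;())
  • {4,6}:  v_{4} + v_{6} = 0 — sig = (2;())
  • {0,4}:  v_{0} + v_{4} = v_{5} — sig = (2;(1))
  • {1,2}:  v_{1} + v_{2} = v_{5} — sig = (2;(1))
  • {2,5}:  v_{2} + v_{5} = v_{6} — sig = (2;(1))
  • {3,5}:  v_{3} + v_{5} = v_{1} — sig = (2;(1))
  • {3,6}:  v_{3} + v_{6} = v_{5} — sig = (2;(1))
  • {4,5}:  v_{4} + v_{5} = v_{3} — sig = (2;(1))
  • {5,6}:  v_{5} + v_{6} = v_{0} — sig = (2;(1))
  • {0,2}:  v_{0} + v_{2} = 2·v_{6} — sig = (2;(2))
  • {0,3}:  v_{0} + v_{3} = 2·v_{5} — sig = (2;(2))
  • {1,4}:  v_{1} + v_{4} = 2·v_{3} — sig = (2;(2))
  • {1,6}:  v_{1} + v_{6} = 2·v_{5} — sig = (2;(2))
  • {0,1}:  v_{0} + v_{1} = 3·v_{5} — sig = (2;(3))

Hence PRS(X_Σ) =
[(2;()), (2;()), (2;(1)), (2;(1)), (2;(1)), (2;(1)), (2;(1)), (2;(1)), (2;(1)), (2;(2)), (2;(2)), (2;(2)), (2;(2)), (2;(3))]


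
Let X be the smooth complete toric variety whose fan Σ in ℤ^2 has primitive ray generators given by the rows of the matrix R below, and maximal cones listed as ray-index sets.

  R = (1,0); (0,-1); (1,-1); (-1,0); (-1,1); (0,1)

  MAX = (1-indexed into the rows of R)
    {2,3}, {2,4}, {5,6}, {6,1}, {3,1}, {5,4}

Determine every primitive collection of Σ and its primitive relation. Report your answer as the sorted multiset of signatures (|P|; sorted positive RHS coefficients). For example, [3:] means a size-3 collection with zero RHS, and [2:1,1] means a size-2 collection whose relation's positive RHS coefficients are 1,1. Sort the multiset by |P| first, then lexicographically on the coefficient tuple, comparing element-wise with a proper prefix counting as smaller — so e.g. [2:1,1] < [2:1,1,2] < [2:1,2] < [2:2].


Minimal non-faces — 9 found among 6 rays, 6 max cones:

  {1,4}:  v_{1} + v_{4} = 0  ⇒ sig = [2:]
  {2,6}:  v_{2} + v_{6} = 0  ⇒ sig = [2:]
  {3,5}:  v_{3} + v_{5} = 0  ⇒ sig = [2:]
  {1,2}:  v_{1} + v_{2} = v_{3}  ⇒ sig = [2:1]
  {1,5}:  v_{1} + v_{5} = v_{6}  ⇒ sig = [2:1]
  {2,5}:  v_{2} + v_{5} = v_{4}  ⇒ sig = [2:1]
  {3,4}:  v_{3} + v_{4} = v_{2}  ⇒ sig = [2:1]
  {3,6}:  v_{3} + v_{6} = v_{1}  ⇒ sig = [2:1]
  {4,6}:  v_{4} + v_{6} = v_{5}  ⇒ sig = [2:1]

so the primitive-relation signature multiset is
    [2:]
    [2:]
    [2:]
    [2:1]
    [2:1]
    [2:1]
    [2:1]
    [2:1]
    [2:1]


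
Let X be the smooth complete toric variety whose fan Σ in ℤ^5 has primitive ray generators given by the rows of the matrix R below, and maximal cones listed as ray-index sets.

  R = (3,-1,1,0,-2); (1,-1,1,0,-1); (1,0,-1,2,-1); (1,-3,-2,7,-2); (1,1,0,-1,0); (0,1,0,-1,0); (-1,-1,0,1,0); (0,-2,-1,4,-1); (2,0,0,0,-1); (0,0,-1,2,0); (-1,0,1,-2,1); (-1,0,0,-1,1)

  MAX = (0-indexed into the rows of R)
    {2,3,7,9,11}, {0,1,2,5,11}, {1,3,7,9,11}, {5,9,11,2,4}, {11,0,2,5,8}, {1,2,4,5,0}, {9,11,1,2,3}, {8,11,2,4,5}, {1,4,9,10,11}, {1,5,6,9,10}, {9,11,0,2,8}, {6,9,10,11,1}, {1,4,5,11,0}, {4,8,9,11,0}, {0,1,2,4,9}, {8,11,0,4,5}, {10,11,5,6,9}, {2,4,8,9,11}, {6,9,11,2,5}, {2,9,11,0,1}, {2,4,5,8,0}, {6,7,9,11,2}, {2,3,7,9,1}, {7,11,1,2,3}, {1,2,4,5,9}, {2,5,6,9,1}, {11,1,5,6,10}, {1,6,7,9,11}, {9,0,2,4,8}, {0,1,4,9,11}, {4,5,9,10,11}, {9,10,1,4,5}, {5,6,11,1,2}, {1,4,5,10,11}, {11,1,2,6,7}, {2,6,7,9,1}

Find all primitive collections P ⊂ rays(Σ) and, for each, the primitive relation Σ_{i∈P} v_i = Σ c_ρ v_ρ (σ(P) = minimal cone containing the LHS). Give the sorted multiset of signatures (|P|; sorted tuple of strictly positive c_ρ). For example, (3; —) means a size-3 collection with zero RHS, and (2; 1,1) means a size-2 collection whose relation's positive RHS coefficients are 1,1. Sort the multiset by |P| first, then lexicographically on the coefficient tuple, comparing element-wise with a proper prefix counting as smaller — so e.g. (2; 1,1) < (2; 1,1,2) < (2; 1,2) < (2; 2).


|primitive collections| = 25. Relations:

  P={2,10}:  v_{2} + v_{10} = 0 ; sig = (2; —)
  P={4,6}:  v_{4} + v_{6} = 0 ; sig = (2; —)
  P={1,8}:  v_{1} + v_{8} = v_{0} ; sig = (2; 1)
  P={3,5}:  v_{3} + v_{5} = v_{2} + v_{7} ; sig = (2; 1,1)
  P={5,7}:  v_{5} + v_{7} = v_{2} + v_{6} ; sig = (2; 1,1)
  P={6,8}:  v_{6} + v_{8} = v_{1} + v_{2} + v_{11} ; sig = (2; 1,1,1)
  P={8,10}:  v_{8} + v_{10} = v_{1} + v_{4} + v_{11} ; sig = (2; 1,1,1)
  P={3,10}:  v_{3} + v_{10} = v_{1} + v_{7} + v_{9} + v_{11} ; sig = (2; 1,1,1,1)
  P={4,7}:  v_{4} + v_{7} = v_{1} + v_{2} + v_{9} + v_{11} ; sig = (2; 1,1,1,1)
  P={7,10}:  v_{7} + v_{10} = v_{1} + v_{6} + v_{9} + v_{11} ; sig = (2; 1,1,1,1)
  P={0,6}:  v_{0} + v_{6} = 2·v_{1} + v_{2} + v_{11} ; sig = (2; 1,1,2)
  P={0,10}:  v_{0} + v_{10} = 2·v_{1} + v_{4} + v_{11} ; sig = (2; 1,1,2)
  P={7,8}:  v_{7} + v_{8} = 2·v_{1} + 2·v_{2} + v_{9} + 2·v_{11} ; sig = (2; 1,2,2,2)
  P={0,7}:  v_{0} + v_{7} = 3·v_{1} + 2·v_{2} + v_{9} + 2·v_{11} ; sig = (2; 1,2,2,3)
  P={3,6}:  v_{3} + v_{6} = 2·v_{7} ; sig = (2; 2)
  P={3,4}:  v_{3} + v_{4} = 2·v_{1} + 2·v_{2} + 2·v_{9} + 2·v_{11} ; sig = (2; 2,2,2,2)
  P={3,8}:  v_{3} + v_{8} = 3·v_{1} + 3·v_{2} + 2·v_{9} + 3·v_{11} ; sig = (2; 2,3,3,3)
  P={0,3}:  v_{0} + v_{3} = 4·v_{1} + 3·v_{2} + 2·v_{9} + 3·v_{11} ; sig = (2; 2,3,3,4)
  P={5,8,9}:  v_{5} + v_{8} + v_{9} = v_{2} + v_{4} ; sig = (3; 1,1)
  P={0,5,9}:  v_{0} + v_{5} + v_{9} = v_{1} + v_{2} + v_{4} ; sig = (3; 1,1,1)
  P={1,5,9,11}:  v_{1} + v_{5} + v_{9} + v_{11} = 0 ; sig = (4; —)
  P={1,2,4,11}:  v_{1} + v_{2} + v_{4} + v_{11} = v_{8} ; sig = (4; 1)
  P={0,2,4,11}:  v_{0} + v_{2} + v_{4} + v_{11} = 2·v_{8} ; sig = (4; 2)
  P={1,2,6,9,11}:  v_{1} + v_{2} + v_{6} + v_{9} + v_{11} = v_{7} ; sig = (5; 1)
  P={1,2,7,9,11}:  v_{1} + v_{2} + v_{7} + v_{9} + v_{11} = v_{3} ; sig = (5; 1)

Signatures (|P|; sorted positive RHS coefficients), sorted:
    (2; —)
    (2; —)
    (2; 1)
    (2; 1,1)
    (2; 1,1)
    (2; 1,1,1)
    (2; 1,1,1)
    (2; 1,1,1,1)
    (2; 1,1,1,1)
    (2; 1,1,1,1)
    (2; 1,1,2)
    (2; 1,1,2)
    (2; 1,2,2,2)
    (2; 1,2,2,3)
    (2; 2)
    (2; 2,2,2,2)
    (2; 2,3,3,3)
    (2; 2,3,3,4)
    (3; 1,1)
    (3; 1,1,1)
    (4; —)
    (4; 1)
    (4; 2)
    (5; 1)
    (5; 1)


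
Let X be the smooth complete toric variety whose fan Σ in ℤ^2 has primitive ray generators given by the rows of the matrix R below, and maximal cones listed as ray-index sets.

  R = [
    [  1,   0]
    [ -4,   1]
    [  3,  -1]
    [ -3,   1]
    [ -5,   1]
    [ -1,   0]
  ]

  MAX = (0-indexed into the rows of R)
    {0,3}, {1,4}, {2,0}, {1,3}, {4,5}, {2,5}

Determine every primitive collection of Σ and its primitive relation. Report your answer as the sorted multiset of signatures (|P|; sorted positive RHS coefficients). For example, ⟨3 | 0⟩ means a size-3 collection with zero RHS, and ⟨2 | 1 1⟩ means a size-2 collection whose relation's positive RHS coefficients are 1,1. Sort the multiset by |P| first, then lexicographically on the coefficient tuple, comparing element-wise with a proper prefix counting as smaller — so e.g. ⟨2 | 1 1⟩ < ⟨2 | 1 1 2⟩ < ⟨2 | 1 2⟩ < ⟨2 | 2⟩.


Δ(Σ) — 6 vertices, 9 min non-faces:

  • {0,5}:  v_{0} + v_{5} = 0 — sig = ⟨2 | 0⟩
  • {2,3}:  v_{2} + v_{3} = 0 — sig = ⟨2 | 0⟩
  • {0,1}:  v_{0} + v_{1} = v_{3} — sig = ⟨2 | 1⟩
  • {0,4}:  v_{0} + v_{4} = v_{1} — sig = ⟨2 | 1⟩
  • {1,2}:  v_{1} + v_{2} = v_{5} — sig = ⟨2 | 1⟩
  • {1,5}:  v_{1} + v_{5} = v_{4} — sig = ⟨2 | 1⟩
  • {3,5}:  v_{3} + v_{5} = v_{1} — sig = ⟨2 | 1⟩
  • {2,4}:  v_{2} + v_{4} = 2·v_{5} — sig = ⟨2 | 2⟩
  • {3,4}:  v_{3} + v_{4} = 2·v_{1} — sig = ⟨2 | 2⟩

Signatures (|P|; sorted positive RHS coefficients), sorted:
    ⟨2 | 0⟩
    ⟨2 | 0⟩
    ⟨2 | 1⟩
    ⟨2 | 1⟩
    ⟨2 | 1⟩
    ⟨2 | 1⟩
    ⟨2 | 1⟩
    ⟨2 | 2⟩
    ⟨2 | 2⟩


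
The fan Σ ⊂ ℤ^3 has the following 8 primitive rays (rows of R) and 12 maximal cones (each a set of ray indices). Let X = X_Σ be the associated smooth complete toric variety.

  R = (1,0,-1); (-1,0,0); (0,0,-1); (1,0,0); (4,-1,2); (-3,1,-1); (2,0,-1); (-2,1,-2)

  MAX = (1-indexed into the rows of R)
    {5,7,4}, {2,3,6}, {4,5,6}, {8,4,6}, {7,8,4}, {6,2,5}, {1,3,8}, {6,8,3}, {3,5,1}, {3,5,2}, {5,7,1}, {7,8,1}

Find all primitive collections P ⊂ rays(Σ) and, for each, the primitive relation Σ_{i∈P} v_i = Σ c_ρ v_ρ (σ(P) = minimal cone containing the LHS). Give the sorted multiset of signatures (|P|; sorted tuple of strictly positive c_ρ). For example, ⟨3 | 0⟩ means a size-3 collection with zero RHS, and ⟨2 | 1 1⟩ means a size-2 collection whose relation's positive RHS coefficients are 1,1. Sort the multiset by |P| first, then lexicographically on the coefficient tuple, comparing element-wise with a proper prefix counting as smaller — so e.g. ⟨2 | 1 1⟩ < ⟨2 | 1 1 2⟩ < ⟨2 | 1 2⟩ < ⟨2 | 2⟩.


The 11 primitive collections of Σ (r=8, n=3):

  • {2,4}:  v_{2} + v_{4} = 0  →  sig = ⟨2 | 0⟩
  • {1,2}:  v_{1} + v_{2} = v_{3}  →  sig = ⟨2 | 1⟩
  • {1,4}:  v_{1} + v_{4} = v_{7}  →  sig = ⟨2 | 1⟩
  • {1,6}:  v_{1} + v_{6} = v_{8}  →  sig = ⟨2 | 1⟩
  • {2,7}:  v_{2} + v_{7} = v_{1}  →  sig = ⟨2 | 1⟩
  • {3,4}:  v_{3} + v_{4} = v_{1}  →  sig = ⟨2 | 1⟩
  • {2,8}:  v_{2} + v_{8} = v_{3} + v_{6}  →  sig = ⟨2 | 1 1⟩
  • {6,7}:  v_{6} + v_{7} = v_{4} + v_{8}  →  sig = ⟨2 | 1 1⟩
  • {3,7}:  v_{3} + v_{7} = 2·v_{1}  →  sig = ⟨2 | 2⟩
  • {5,8}:  v_{5} + v_{8} = 2·v_{4}  →  sig = ⟨2 | 2⟩
  • {3,5,6}:  v_{3} + v_{5} + v_{6} = v_{4}  →  sig = ⟨3 | 1⟩

so the primitive-relation signature multiset is
[⟨2 | 0⟩, ⟨2 | 1⟩, ⟨2 | 1⟩, ⟨2 | 1⟩, ⟨2 | 1⟩, ⟨2 | 1⟩, ⟨2 | 1 1⟩, ⟨2 | 1 1⟩, ⟨2 | 2⟩, ⟨2 | 2⟩, ⟨3 | 1⟩]


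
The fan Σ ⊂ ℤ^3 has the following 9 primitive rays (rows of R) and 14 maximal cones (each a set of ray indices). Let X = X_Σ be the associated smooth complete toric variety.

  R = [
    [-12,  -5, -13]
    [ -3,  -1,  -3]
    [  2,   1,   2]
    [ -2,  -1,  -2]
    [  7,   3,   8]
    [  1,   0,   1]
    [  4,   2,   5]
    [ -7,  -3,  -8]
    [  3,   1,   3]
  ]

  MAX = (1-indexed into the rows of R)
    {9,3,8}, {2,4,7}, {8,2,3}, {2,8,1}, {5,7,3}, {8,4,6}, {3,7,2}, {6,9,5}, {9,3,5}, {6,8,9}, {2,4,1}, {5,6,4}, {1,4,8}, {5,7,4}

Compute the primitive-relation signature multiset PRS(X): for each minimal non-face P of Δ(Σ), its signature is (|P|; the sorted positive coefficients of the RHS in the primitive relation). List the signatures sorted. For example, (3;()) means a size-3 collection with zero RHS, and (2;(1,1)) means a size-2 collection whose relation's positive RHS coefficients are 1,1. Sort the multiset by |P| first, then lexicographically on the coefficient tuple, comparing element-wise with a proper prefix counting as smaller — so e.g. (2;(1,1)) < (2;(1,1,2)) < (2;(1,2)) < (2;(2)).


|primitive collections| = 16. Relations:

  {2,9}:  v_{2} + v_{9} = 0  so sig = (2;())
  {3,4}:  v_{3} + v_{4} = 0  so sig = (2;())
  {5,8}:  v_{5} + v_{8} = 0  so sig = (2;())
  {2,5}:  v_{2} + v_{5} = v_{7}  so sig = (2;(1))
  {2,6}:  v_{2} + v_{6} = v_{4}  so sig = (2;(1))
  {3,6}:  v_{3} + v_{6} = v_{9}  so sig = (2;(1))
  {4,9}:  v_{4} + v_{9} = v_{6}  so sig = (2;(1))
  {7,8}:  v_{7} + v_{8} = v_{2}  so sig = (2;(1))
  {7,9}:  v_{7} + v_{9} = v_{5}  so sig = (2;(1))
  {1,3}:  v_{1} + v_{3} = v_{2} + v_{8}  so sig = (2;(1,1))
  {1,5}:  v_{1} + v_{5} = v_{2} + v_{4}  so sig = (2;(1,1))
  {1,9}:  v_{1} + v_{9} = v_{4} + v_{8}  so sig = (2;(1,1))
  {6,7}:  v_{6} + v_{7} = v_{4} + v_{5}  so sig = (2;(1,1))
  {1,6}:  v_{1} + v_{6} = 2·v_{4} + v_{8}  so sig = (2;(1,2))
  {1,7}:  v_{1} + v_{7} = 2·v_{2} + v_{4}  so sig = (2;(1,2))
  {2,4,8}:  v_{2} + v_{4} + v_{8} = v_{1}  so sig = (3;(1))

so the primitive-relation signature multiset is
{ (2;()) ×3,  (2;(1)) ×6,  (2;(1,1)) ×4,  (2;(1,2)) ×2,  (3;(1)) }


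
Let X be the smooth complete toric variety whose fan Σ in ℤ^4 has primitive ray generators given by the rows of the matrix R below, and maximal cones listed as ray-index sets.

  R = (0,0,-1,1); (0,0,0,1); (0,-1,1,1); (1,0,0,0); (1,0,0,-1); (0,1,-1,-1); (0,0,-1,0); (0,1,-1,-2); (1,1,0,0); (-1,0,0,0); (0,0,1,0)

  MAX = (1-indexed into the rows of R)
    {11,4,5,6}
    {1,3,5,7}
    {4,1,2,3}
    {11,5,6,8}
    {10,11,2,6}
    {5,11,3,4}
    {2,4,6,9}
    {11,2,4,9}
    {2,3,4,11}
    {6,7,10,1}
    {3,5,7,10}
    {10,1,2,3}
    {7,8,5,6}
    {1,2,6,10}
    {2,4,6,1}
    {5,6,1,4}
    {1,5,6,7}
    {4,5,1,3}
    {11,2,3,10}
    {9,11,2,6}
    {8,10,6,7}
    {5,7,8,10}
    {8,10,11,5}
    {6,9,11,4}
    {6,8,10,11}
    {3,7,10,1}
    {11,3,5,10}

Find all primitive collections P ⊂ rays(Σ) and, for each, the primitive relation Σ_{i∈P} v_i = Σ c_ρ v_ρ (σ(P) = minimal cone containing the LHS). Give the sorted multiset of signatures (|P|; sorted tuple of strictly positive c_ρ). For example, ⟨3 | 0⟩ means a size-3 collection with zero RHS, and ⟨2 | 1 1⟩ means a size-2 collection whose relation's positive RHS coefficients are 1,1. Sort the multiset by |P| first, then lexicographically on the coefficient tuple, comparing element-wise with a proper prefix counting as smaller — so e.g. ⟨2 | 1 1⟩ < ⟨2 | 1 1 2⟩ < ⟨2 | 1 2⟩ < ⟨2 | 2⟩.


Σ has 20 primitive collections:

  • {3,6}:  v_{3} + v_{6} = 0  →  sig = ⟨2 | 0⟩
  • {4,10}:  v_{4} + v_{10} = 0  →  sig = ⟨2 | 0⟩
  • {7,11}:  v_{7} + v_{11} = 0  →  sig = ⟨2 | 0⟩
  • {1,11}:  v_{1} + v_{11} = v_{2}  →  sig = ⟨2 | 1⟩
  • {2,5}:  v_{2} + v_{5} = v_{4}  →  sig = ⟨2 | 1⟩
  • {2,7}:  v_{2} + v_{7} = v_{1}  →  sig = ⟨2 | 1⟩
  • {2,8}:  v_{2} + v_{8} = v_{6}  →  sig = ⟨2 | 1⟩
  • {1,8}:  v_{1} + v_{8} = v_{6} + v_{7}  →  sig = ⟨2 | 1 1⟩
  • {3,8}:  v_{3} + v_{8} = v_{5} + v_{10}  →  sig = ⟨2 | 1 1⟩
  • {4,7}:  v_{4} + v_{7} = v_{1} + v_{5}  →  sig = ⟨2 | 1 1⟩
  • {4,8}:  v_{4} + v_{8} = v_{5} + v_{6}  →  sig = ⟨2 | 1 1⟩
  • {3,9}:  v_{3} + v_{9} = v_{2} + v_{4} + v_{11}  →  sig = ⟨2 | 1 1 1⟩
  • {7,9}:  v_{7} + v_{9} = v_{2} + v_{4} + v_{6}  →  sig = ⟨2 | 1 1 1⟩
  • {9,10}:  v_{9} + v_{10} = v_{2} + v_{6} + v_{11}  →  sig = ⟨2 | 1 1 1⟩
  • {1,9}:  v_{1} + v_{9} = 2·v_{2} + v_{4} + v_{6}  →  sig = ⟨2 | 1 1 2⟩
  • {5,9}:  v_{5} + v_{9} = 2·v_{4} + v_{6} + v_{11}  →  sig = ⟨2 | 1 1 2⟩
  • {8,9}:  v_{8} + v_{9} = v_{4} + 2·v_{6} + v_{11}  →  sig = ⟨2 | 1 1 2⟩
  • {1,5,10}:  v_{1} + v_{5} + v_{10} = v_{7}  →  sig = ⟨3 | 1⟩
  • {5,6,10}:  v_{5} + v_{6} + v_{10} = v_{8}  →  sig = ⟨3 | 1⟩
  • {2,4,6,11}:  v_{2} + v_{4} + v_{6} + v_{11} = v_{9}  →  sig = ⟨4 | 1⟩

Hence PRS(X_Σ) =
    ⟨2 | 0⟩
    ⟨2 | 0⟩
    ⟨2 | 0⟩
    ⟨2 | 1⟩
    ⟨2 | 1⟩
    ⟨2 | 1⟩
    ⟨2 | 1⟩
    ⟨2 | 1 1⟩
    ⟨2 | 1 1⟩
    ⟨2 | 1 1⟩
    ⟨2 | 1 1⟩
    ⟨2 | 1 1 1⟩
    ⟨2 | 1 1 1⟩
    ⟨2 | 1 1 1⟩
    ⟨2 | 1 1 2⟩
    ⟨2 | 1 1 2⟩
    ⟨2 | 1 1 2⟩
    ⟨3 | 1⟩
    ⟨3 | 1⟩
    ⟨4 | 1⟩


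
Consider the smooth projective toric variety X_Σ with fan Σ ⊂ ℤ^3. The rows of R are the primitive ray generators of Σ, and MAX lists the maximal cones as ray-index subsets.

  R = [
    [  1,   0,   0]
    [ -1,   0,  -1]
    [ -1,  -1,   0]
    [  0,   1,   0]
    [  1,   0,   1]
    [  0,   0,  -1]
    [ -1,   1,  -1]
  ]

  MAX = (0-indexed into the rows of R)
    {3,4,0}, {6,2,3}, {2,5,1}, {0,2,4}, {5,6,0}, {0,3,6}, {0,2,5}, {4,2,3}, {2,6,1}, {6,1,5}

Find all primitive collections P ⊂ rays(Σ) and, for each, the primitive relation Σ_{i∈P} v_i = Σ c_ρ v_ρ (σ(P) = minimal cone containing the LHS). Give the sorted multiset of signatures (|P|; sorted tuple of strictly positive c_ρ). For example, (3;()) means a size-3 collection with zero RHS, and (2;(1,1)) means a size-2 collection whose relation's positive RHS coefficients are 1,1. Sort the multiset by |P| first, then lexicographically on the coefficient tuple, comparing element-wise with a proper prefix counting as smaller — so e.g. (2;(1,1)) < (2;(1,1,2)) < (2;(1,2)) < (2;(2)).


9 minimal non-faces of Δ(Σ) (on 7 rays):

  P={1,4}:  v_{1} + v_{4} = 0 — sig = (2;())
  P={0,1}:  v_{0} + v_{1} = v_{5} — sig = (2;(1))
  P={1,3}:  v_{1} + v_{3} = v_{6} — sig = (2;(1))
  P={4,5}:  v_{4} + v_{5} = v_{0} — sig = (2;(1))
  P={4,6}:  v_{4} + v_{6} = v_{3} — sig = (2;(1))
  P={3,5}:  v_{3} + v_{5} = v_{0} + v_{6} — sig = (2;(1,1))
  P={0,2,3}:  v_{0} + v_{2} + v_{3} = 0 — sig = (3;())
  P={0,2,6}:  v_{0} + v_{2} + v_{6} = v_{1} — sig = (3;(1))
  P={2,5,6}:  v_{2} + v_{5} + v_{6} = 2·v_{1} — sig = (3;(2))

Hence PRS(X_Σ) =
[(2;()), (2;(1)), (2;(1)), (2;(1)), (2;(1)), (2;(1,1)), (3;()), (3;(1)), (3;(2))]


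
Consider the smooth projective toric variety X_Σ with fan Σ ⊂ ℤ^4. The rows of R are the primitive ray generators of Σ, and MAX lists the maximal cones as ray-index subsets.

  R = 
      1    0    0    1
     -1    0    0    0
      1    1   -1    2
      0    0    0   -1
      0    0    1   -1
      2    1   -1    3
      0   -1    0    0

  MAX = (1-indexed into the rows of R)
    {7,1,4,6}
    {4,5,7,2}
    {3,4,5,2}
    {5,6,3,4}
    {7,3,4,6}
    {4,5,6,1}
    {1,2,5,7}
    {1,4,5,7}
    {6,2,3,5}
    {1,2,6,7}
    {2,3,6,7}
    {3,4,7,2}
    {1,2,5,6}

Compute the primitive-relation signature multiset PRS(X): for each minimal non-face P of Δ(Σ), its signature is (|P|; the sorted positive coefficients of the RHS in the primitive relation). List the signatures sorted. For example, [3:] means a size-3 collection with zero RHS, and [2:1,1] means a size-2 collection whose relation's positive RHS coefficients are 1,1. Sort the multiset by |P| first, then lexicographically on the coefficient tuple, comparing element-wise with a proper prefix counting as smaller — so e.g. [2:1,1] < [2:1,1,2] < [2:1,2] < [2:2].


The 5 primitive collections of Σ (r=7, n=4):

  P = {1,3}:  v_{1} + v_{3} = v_{6} ; sig = [2:1]
  P = {1,2,4}:  v_{1} + v_{2} + v_{4} = 0 ; sig = [3:]
  P = {2,4,6}:  v_{2} + v_{4} + v_{6} = v_{3} ; sig = [3:1]
  P = {3,5,7}:  v_{3} + v_{5} + v_{7} = v_{1} ; sig = [3:1]
  P = {5,6,7}:  v_{5} + v_{6} + v_{7} = 2·v_{1} ; sig = [3:2]

so the primitive-relation signature multiset is
    [2:1]
    [3:]
    [3:1]
    [3:1]
    [3:2]


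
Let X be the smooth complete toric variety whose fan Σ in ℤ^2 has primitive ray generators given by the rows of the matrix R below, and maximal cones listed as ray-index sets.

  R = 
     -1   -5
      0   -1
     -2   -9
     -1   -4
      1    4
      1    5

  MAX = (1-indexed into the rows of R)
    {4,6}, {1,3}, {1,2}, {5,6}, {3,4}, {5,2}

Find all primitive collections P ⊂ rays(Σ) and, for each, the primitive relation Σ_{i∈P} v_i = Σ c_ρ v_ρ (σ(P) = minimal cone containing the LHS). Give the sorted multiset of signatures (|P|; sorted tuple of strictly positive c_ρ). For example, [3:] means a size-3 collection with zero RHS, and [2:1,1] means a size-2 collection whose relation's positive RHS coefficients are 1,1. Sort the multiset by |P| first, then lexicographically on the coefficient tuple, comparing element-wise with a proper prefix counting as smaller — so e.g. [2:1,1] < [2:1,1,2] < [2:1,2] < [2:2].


|primitive collections| = 9. Relations:

  {1,6}:  v_{1} + v_{6} = 0  so sig = [2:]
  {4,5}:  v_{4} + v_{5} = 0  so sig = [2:]
  {1,4}:  v_{1} + v_{4} = v_{3}  so sig = [2:1]
  {1,5}:  v_{1} + v_{5} = v_{2}  so sig = [2:1]
  {2,4}:  v_{2} + v_{4} = v_{1}  so sig = [2:1]
  {2,6}:  v_{2} + v_{6} = v_{5}  so sig = [2:1]
  {3,5}:  v_{3} + v_{5} = v_{1}  so sig = [2:1]
  {3,6}:  v_{3} + v_{6} = v_{4}  so sig = [2:1]
  {2,3}:  v_{2} + v_{3} = 2·v_{1}  so sig = [2:2]

Hence PRS(X_Σ) =
    [2:]
    [2:]
    [2:1]
    [2:1]
    [2:1]
    [2:1]
    [2:1]
    [2:1]
    [2:2]
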